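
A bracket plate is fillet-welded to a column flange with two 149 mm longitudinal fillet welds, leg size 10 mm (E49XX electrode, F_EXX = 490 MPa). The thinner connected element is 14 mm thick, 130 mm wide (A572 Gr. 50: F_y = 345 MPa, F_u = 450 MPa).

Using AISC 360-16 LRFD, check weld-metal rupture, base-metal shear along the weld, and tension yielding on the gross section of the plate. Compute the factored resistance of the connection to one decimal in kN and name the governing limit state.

Weld metal: throat = 0.707×10 = 7.07 mm, L = 2×149 = 298 mm. φR_n = 0.75 × 0.6 × 490 × 7.07 × 298 = 464.6 kN.
Base metal shear (14 mm plate): yield φR_n = 1.0×0.6×345×14×298 = 863.6 kN; rupture φR_n = 0.75×0.6×450×14×298 = 844.8 kN; take 844.8 kN (rupture).
Tension yield (gross): A_g = 130×14 = 1820 mm². φR_n = 0.90 × 345 × 1820 = 565.1 kN.
Governing: min(464.6, 844.8, 565.1) = 464.6 kN → weld metal.

464.6 kN (weld metal governs)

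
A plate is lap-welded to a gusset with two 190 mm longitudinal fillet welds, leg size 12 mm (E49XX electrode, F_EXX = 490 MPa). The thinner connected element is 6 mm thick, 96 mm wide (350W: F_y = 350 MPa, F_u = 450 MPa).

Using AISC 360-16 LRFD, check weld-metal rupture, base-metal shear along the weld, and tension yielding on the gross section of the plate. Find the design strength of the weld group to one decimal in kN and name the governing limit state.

181.4 kN (gross-section yield governs)

Weld metal: throat = 0.707×12 = 8.484 mm, L = 2×190 = 380 mm. φR_n = 0.75 × 0.6 × 490 × 8.484 × 380 = 710.9 kN.
Base metal shear (6 mm plate): yield φR_n = 1.0×0.6×350×6×380 = 478.8 kN; rupture φR_n = 0.75×0.6×450×6×380 = 461.7 kN; take 461.7 kN (rupture).
Tension yield (gross): A_g = 96×6 = 576 mm². φR_n = 0.90 × 350 × 576 = 181.4 kN.
Governing: min(710.9, 461.7, 181.4) = 181.4 kN → gross-section yield.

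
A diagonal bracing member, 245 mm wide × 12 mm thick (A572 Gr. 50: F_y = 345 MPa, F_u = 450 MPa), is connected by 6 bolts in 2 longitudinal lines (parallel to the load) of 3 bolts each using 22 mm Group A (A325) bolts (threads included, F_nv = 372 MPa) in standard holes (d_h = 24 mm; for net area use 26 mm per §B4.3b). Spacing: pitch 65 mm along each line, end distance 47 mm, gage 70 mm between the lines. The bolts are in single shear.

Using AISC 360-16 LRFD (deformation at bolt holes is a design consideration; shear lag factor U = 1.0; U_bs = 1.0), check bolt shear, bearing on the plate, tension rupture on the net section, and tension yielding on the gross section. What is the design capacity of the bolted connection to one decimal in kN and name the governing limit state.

Bolt shear: A_b = π(22)²/4 = 380.13 mm². φR_n = 0.75 × 372 × 380.13 × 6 × 1 = 636.3 kN.
Bearing (12 mm plate, F_u = 450 MPa): end bolts L_c = 47 − 24/2 = 35, R_n = min(1.2×35×12×450, 2.4×22×12×450) = 226.8 kN/bolt; interior L_c = 65 − 24 = 41, R_n = 265.68 kN/bolt. φR_n = 0.75 × (2×226.8 + 4×265.68) = 1137.2 kN.
Tension rupture (net): A_n = (245 − 2×26)×12 = 2316 mm² (U = 1.0, A_e = A_n). φR_n = 0.75 × 450 × 2316 = 781.7 kN.
Tension yield (gross): A_g = 245×12 = 2940 mm². φR_n = 0.90 × 345 × 2940 = 912.9 kN.
Governing: min(636.3, 1137.2, 781.7, 912.9) = 636.3 kN → bolt shear.

636.3 kN (bolt shear governs)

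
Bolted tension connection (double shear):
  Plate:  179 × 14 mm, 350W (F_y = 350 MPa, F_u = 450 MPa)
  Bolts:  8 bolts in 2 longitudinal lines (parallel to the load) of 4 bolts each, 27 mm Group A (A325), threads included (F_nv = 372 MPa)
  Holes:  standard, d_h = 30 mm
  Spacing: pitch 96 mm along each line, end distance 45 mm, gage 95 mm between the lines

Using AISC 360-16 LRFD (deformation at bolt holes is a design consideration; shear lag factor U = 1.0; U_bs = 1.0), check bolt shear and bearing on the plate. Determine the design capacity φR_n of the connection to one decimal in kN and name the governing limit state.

2177.3 kN (bearing governs)

Bolt shear: A_b = π(27)²/4 = 572.56 mm². φR_n = 0.75 × 372 × 572.56 × 8 × 2 = 2555.9 kN.
Bearing (14 mm plate, F_u = 450 MPa): end bolts L_c = 45 − 30/2 = 30, R_n = min(1.2×30×14×450, 2.4×27×14×450) = 226.8 kN/bolt; interior L_c = 96 − 30 = 66, R_n = 408.24 kN/bolt. φR_n = 0.75 × (2×226.8 + 6×408.24) = 2177.3 kN.
Governing: min(2555.9, 2177.3) = 2177.3 kN → bearing.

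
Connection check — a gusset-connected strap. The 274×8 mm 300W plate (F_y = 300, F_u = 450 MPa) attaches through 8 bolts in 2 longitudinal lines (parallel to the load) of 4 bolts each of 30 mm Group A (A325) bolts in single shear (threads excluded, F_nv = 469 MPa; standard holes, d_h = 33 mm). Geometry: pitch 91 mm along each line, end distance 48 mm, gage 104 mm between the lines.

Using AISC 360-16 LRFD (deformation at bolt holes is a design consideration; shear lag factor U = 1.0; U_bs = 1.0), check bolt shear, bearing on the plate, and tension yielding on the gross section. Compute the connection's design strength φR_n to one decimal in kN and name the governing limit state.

591.8 kN (gross-section yield governs)

Bolt shear: A_b = π(30)²/4 = 706.86 mm². φR_n = 0.75 × 469 × 706.86 × 8 × 1 = 1989.1 kN.
Bearing (8 mm plate, F_u = 450 MPa): end bolts L_c = 48 − 33/2 = 31.5, R_n = min(1.2×31.5×8×450, 2.4×30×8×450) = 136.08 kN/bolt; interior L_c = 91 − 33 = 58, R_n = 250.56 kN/bolt. φR_n = 0.75 × (2×136.08 + 6×250.56) = 1331.6 kN.
Tension yield (gross): A_g = 274×8 = 2192 mm². φR_n = 0.90 × 300 × 2192 = 591.8 kN.
Governing: min(1989.1, 1331.6, 591.8) = 591.8 kN → gross-section yield.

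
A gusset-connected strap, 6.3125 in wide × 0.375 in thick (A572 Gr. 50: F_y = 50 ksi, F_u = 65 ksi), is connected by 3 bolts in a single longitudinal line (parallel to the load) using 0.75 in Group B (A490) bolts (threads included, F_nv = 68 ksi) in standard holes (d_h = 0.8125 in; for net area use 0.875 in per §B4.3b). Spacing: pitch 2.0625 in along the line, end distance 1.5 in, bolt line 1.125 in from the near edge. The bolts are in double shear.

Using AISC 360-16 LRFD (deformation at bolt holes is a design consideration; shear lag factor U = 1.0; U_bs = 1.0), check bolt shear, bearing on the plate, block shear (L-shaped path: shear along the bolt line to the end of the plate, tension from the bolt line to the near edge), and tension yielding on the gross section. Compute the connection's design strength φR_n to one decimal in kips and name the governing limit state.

50.3 kips (block shear governs)

Bolt shear: A_b = π(0.75)²/4 = 0.44179 in². φR_n = 0.75 × 68 × 0.44179 × 3 × 2 = 135.2 kips.
Bearing (0.375 in plate, F_u = 65 ksi): end bolts L_c = 1.5 − 0.8125/2 = 1.09375, R_n = min(1.2×1.09375×0.375×65, 2.4×0.75×0.375×65) = 31.992 kips/bolt; interior L_c = 2.0625 − 0.8125 = 1.25, R_n = 36.563 kips/bolt. φR_n = 0.75 × (1×31.992 + 2×36.563) = 78.8 kips.
Block shear: shear path 1×[1.5+2×2.0625] = 1×5.625 in, A_gv = 2.1094, A_nv = 1×(5.625 − 2.5×0.875)×0.375 = 1.2891 in²; tension to near edge: (1.125 − 0.5×0.875)×0.375 = 0.25781 in². R_n = min(0.6×65×1.2891, 0.6×50×2.1094) + 1.0×65×0.25781 = min(50.275, 63.282) + 16.758 = 67.033 kips. φR_n = 0.75 × 67.033 = 50.3 kips.
Tension yield (gross): A_g = 6.3125×0.375 = 2.3672 in². φR_n = 0.90 × 50 × 2.3672 = 106.5 kips.
Governing: min(135.2, 78.8, 50.3, 106.5) = 50.3 kips → block shear.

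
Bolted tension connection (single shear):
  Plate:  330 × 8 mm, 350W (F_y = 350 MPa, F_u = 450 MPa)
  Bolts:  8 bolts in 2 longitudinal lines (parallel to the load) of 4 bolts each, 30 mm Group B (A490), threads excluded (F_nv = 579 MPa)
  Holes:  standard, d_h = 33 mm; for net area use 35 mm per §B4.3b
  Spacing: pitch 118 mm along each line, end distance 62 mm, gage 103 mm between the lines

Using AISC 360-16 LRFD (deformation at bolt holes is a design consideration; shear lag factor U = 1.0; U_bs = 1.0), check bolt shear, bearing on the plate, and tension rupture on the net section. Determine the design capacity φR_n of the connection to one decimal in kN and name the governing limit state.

702.0 kN (net-section rupture governs)

Bolt shear: A_b = π(30)²/4 = 706.86 mm². φR_n = 0.75 × 579 × 706.86 × 8 × 1 = 2455.6 kN.
Bearing (8 mm plate, F_u = 450 MPa): end bolts L_c = 62 − 33/2 = 45.5, R_n = min(1.2×45.5×8×450, 2.4×30×8×450) = 196.56 kN/bolt; interior L_c = 118 − 33 = 85, R_n = 259.2 kN/bolt. φR_n = 0.75 × (2×196.56 + 6×259.2) = 1461.2 kN.
Tension rupture (net): A_n = (330 − 2×35)×8 = 2080 mm² (U = 1.0, A_e = A_n). φR_n = 0.75 × 450 × 2080 = 702.0 kN.
Governing: min(2455.6, 1461.2, 702.0) = 702.0 kN → net-section rupture.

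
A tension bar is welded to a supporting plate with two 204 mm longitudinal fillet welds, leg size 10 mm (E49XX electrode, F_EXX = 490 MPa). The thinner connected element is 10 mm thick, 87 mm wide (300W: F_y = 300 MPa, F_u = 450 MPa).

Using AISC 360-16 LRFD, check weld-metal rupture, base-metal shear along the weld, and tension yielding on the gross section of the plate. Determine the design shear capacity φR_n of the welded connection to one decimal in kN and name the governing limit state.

Weld metal: throat = 0.707×10 = 7.07 mm, L = 2×204 = 408 mm. φR_n = 0.75 × 0.6 × 490 × 7.07 × 408 = 636.0 kN.
Base metal shear (10 mm plate): yield φR_n = 1.0×0.6×300×10×408 = 734.4 kN; rupture φR_n = 0.75×0.6×450×10×408 = 826.2 kN; take 734.4 kN (yield).
Tension yield (gross): A_g = 87×10 = 870 mm². φR_n = 0.90 × 300 × 870 = 234.9 kN.
Governing: min(636.0, 734.4, 234.9) = 234.9 kN → gross-section yield.

234.9 kN (gross-section yield governs)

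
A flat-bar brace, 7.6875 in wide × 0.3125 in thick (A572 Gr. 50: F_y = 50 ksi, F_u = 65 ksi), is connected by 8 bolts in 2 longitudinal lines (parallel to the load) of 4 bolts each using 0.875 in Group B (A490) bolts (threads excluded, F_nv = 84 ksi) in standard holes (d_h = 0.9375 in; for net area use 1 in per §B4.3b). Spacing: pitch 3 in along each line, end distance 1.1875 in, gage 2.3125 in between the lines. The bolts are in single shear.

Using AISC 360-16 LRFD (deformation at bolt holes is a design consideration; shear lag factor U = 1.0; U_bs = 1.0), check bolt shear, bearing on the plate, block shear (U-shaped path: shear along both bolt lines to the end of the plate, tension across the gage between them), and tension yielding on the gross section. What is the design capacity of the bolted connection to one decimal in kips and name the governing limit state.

108.1 kips (gross-section yield governs)

Bolt shear: A_b = π(0.875)²/4 = 0.60132 in². φR_n = 0.75 × 84 × 0.60132 × 8 × 1 = 303.1 kips.
Bearing (0.3125 in plate, F_u = 65 ksi): end bolts L_c = 1.1875 − 0.9375/2 = 0.71875, R_n = min(1.2×0.71875×0.3125×65, 2.4×0.875×0.3125×65) = 17.52 kips/bolt; interior L_c = 3 − 0.9375 = 2.0625, R_n = 42.656 kips/bolt. φR_n = 0.75 × (2×17.52 + 6×42.656) = 218.2 kips.
Block shear: shear path 2×[1.1875+3×3] = 2×10.1875 in, A_gv = 6.3672, A_nv = 2×(10.1875 − 3.5×1)×0.3125 = 4.1797 in²; tension across gage: (2.3125 − 1×1)×0.3125 = 0.41016 in². R_n = min(0.6×65×4.1797, 0.6×50×6.3672) + 1.0×65×0.41016 = min(163.01, 191.02) + 26.66 = 189.67 kips. φR_n = 0.75 × 189.67 = 142.3 kips.
Tension yield (gross): A_g = 7.6875×0.3125 = 2.4023 in². φR_n = 0.90 × 50 × 2.4023 = 108.1 kips.
Governing: min(303.1, 218.2, 142.3, 108.1) = 108.1 kips → gross-section yield.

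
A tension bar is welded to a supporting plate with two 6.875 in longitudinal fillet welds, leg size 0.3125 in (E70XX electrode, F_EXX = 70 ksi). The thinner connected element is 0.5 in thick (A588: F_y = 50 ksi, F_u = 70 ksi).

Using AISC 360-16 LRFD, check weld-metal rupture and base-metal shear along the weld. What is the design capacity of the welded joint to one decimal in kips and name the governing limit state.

Weld metal: throat = 0.707×0.3125 = 0.22094 in, L = 2×6.875 = 13.75 in. φR_n = 0.75 × 0.6 × 70 × 0.22094 × 13.75 = 95.7 kips.
Base metal shear (0.5 in plate): yield φR_n = 1.0×0.6×50×0.5×13.75 = 206.3 kips; rupture φR_n = 0.75×0.6×70×0.5×13.75 = 216.6 kips; take 206.3 kips (yield).
Governing: min(95.7, 206.3) = 95.7 kips → weld metal.

95.7 kips (weld metal governs)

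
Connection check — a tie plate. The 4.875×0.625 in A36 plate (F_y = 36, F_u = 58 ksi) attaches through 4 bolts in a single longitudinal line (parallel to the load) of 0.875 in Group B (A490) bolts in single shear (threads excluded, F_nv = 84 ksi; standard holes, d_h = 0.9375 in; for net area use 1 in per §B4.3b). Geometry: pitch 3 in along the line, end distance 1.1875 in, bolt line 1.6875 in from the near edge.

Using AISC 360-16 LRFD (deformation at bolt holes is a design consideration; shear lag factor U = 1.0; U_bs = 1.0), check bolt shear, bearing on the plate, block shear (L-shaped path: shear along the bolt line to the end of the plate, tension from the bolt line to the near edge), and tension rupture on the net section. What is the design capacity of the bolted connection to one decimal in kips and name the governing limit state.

105.4 kips (net-section rupture governs)

Bolt shear: A_b = π(0.875)²/4 = 0.60132 in². φR_n = 0.75 × 84 × 0.60132 × 4 × 1 = 151.5 kips.
Bearing (0.625 in plate, F_u = 58 ksi): end bolts L_c = 1.1875 − 0.9375/2 = 0.71875, R_n = min(1.2×0.71875×0.625×58, 2.4×0.875×0.625×58) = 31.266 kips/bolt; interior L_c = 3 − 0.9375 = 2.0625, R_n = 76.125 kips/bolt. φR_n = 0.75 × (1×31.266 + 3×76.125) = 194.7 kips.
Block shear: shear path 1×[1.1875+3×3] = 1×10.1875 in, A_gv = 6.3672, A_nv = 1×(10.1875 − 3.5×1)×0.625 = 4.1797 in²; tension to near edge: (1.6875 − 0.5×1)×0.625 = 0.74219 in². R_n = min(0.6×58×4.1797, 0.6×36×6.3672) + 1.0×58×0.74219 = min(145.45, 137.53) + 43.047 = 180.58 kips. φR_n = 0.75 × 180.58 = 135.4 kips.
Tension rupture (net): A_n = (4.875 − 1×1)×0.625 = 2.4219 in² (U = 1.0, A_e = A_n). φR_n = 0.75 × 58 × 2.4219 = 105.4 kips.
Governing: min(151.5, 194.7, 135.4, 105.4) = 105.4 kips → net-section rupture.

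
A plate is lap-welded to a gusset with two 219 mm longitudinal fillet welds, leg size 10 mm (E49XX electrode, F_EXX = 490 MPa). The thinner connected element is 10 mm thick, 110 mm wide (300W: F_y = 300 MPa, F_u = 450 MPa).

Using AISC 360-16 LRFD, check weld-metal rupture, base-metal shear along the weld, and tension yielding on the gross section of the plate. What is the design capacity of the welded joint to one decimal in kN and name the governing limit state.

Weld metal: throat = 0.707×10 = 7.07 mm, L = 2×219 = 438 mm. φR_n = 0.75 × 0.6 × 490 × 7.07 × 438 = 682.8 kN.
Base metal shear (10 mm plate): yield φR_n = 1.0×0.6×300×10×438 = 788.4 kN; rupture φR_n = 0.75×0.6×450×10×438 = 887.0 kN; take 788.4 kN (yield).
Tension yield (gross): A_g = 110×10 = 1100 mm². φR_n = 0.90 × 300 × 1100 = 297.0 kN.
Governing: min(682.8, 788.4, 297.0) = 297.0 kN → gross-section yield.

297.0 kN (gross-section yield governs)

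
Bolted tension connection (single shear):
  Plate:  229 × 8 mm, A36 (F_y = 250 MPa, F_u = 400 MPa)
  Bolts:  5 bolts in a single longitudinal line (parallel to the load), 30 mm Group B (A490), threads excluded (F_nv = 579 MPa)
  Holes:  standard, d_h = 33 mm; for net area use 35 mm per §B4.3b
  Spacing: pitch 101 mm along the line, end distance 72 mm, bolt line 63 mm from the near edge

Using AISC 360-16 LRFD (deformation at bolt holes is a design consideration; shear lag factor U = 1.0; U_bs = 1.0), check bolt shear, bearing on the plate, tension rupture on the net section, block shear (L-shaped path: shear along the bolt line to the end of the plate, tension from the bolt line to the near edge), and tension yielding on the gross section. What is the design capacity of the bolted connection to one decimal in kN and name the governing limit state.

412.2 kN (gross-section yield governs)

Bolt shear: A_b = π(30)²/4 = 706.86 mm². φR_n = 0.75 × 579 × 706.86 × 5 × 1 = 1534.8 kN.
Bearing (8 mm plate, F_u = 400 MPa): end bolts L_c = 72 − 33/2 = 55.5, R_n = min(1.2×55.5×8×400, 2.4×30×8×400) = 213.12 kN/bolt; interior L_c = 101 − 33 = 68, R_n = 230.4 kN/bolt. φR_n = 0.75 × (1×213.12 + 4×230.4) = 851.0 kN.
Tension rupture (net): A_n = (229 − 1×35)×8 = 1552 mm² (U = 1.0, A_e = A_n). φR_n = 0.75 × 400 × 1552 = 465.6 kN.
Block shear: shear path 1×[72+4×101] = 1×476 mm, A_gv = 3808, A_nv = 1×(476 − 4.5×35)×8 = 2548 mm²; tension to near edge: (63 − 0.5×35)×8 = 364 mm². R_n = min(0.6×400×2548, 0.6×250×3808) + 1.0×400×364 = min(611.52, 571.2) + 145.6 = 716.8 kN. φR_n = 0.75 × 716.8 = 537.6 kN.
Tension yield (gross): A_g = 229×8 = 1832 mm². φR_n = 0.90 × 250 × 1832 = 412.2 kN.
Governing: min(1534.8, 851.0, 465.6, 537.6, 412.2) = 412.2 kN → gross-section yield.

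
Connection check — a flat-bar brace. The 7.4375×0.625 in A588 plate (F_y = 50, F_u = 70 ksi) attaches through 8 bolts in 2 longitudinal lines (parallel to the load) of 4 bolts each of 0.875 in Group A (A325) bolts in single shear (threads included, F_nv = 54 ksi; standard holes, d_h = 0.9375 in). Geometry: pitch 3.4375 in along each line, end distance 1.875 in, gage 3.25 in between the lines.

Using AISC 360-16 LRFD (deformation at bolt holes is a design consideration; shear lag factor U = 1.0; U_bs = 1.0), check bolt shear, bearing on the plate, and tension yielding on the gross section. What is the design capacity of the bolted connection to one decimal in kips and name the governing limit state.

Bolt shear: A_b = π(0.875)²/4 = 0.60132 in². φR_n = 0.75 × 54 × 0.60132 × 8 × 1 = 194.8 kips.
Bearing (0.625 in plate, F_u = 70 ksi): end bolts L_c = 1.875 − 0.9375/2 = 1.40625, R_n = min(1.2×1.40625×0.625×70, 2.4×0.875×0.625×70) = 73.828 kips/bolt; interior L_c = 3.4375 − 0.9375 = 2.5, R_n = 91.875 kips/bolt. φR_n = 0.75 × (2×73.828 + 6×91.875) = 524.2 kips.
Tension yield (gross): A_g = 7.4375×0.625 = 4.6484 in². φR_n = 0.90 × 50 × 4.6484 = 209.2 kips.
Governing: min(194.8, 524.2, 209.2) = 194.8 kips → bolt shear.

194.8 kips (bolt shear governs)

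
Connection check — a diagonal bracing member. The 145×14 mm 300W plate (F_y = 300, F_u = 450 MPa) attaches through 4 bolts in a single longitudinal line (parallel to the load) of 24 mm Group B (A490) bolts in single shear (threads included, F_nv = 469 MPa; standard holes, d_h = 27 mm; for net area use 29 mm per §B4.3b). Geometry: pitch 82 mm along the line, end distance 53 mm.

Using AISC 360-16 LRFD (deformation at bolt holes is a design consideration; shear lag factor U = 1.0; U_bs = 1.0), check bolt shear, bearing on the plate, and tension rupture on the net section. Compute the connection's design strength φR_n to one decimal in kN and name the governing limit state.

548.1 kN (net-section rupture governs)

Bolt shear: A_b = π(24)²/4 = 452.39 mm². φR_n = 0.75 × 469 × 452.39 × 4 × 1 = 636.5 kN.
Bearing (14 mm plate, F_u = 450 MPa): end bolts L_c = 53 − 27/2 = 39.5, R_n = min(1.2×39.5×14×450, 2.4×24×14×450) = 298.62 kN/bolt; interior L_c = 82 − 27 = 55, R_n = 362.88 kN/bolt. φR_n = 0.75 × (1×298.62 + 3×362.88) = 1040.4 kN.
Tension rupture (net): A_n = (145 − 1×29)×14 = 1624 mm² (U = 1.0, A_e = A_n). φR_n = 0.75 × 450 × 1624 = 548.1 kN.
Governing: min(636.5, 1040.4, 548.1) = 548.1 kN → net-section rupture.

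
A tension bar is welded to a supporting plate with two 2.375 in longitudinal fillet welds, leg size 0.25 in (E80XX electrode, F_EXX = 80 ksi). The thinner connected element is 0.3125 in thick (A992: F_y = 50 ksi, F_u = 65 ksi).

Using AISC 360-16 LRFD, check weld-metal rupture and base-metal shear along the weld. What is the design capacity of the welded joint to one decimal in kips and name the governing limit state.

30.2 kips (weld metal governs)

Weld metal: throat = 0.707×0.25 = 0.17675 in, L = 2×2.375 = 4.75 in. φR_n = 0.75 × 0.6 × 80 × 0.17675 × 4.75 = 30.2 kips.
Base metal shear (0.3125 in plate): yield φR_n = 1.0×0.6×50×0.3125×4.75 = 44.5 kips; rupture φR_n = 0.75×0.6×65×0.3125×4.75 = 43.4 kips; take 43.4 kips (rupture).
Governing: min(30.2, 43.4) = 30.2 kips → weld metal.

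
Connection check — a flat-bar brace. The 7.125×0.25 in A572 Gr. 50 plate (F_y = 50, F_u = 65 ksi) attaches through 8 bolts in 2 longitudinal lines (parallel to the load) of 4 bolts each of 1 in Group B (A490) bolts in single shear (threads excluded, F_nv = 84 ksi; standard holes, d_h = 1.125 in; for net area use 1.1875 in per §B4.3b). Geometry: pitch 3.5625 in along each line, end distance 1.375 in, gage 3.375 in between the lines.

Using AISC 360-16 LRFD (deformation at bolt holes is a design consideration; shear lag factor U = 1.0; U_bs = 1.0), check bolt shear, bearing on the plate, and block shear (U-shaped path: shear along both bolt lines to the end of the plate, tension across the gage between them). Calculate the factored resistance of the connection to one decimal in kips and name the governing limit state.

Bolt shear: A_b = π(1)²/4 = 0.7854 in². φR_n = 0.75 × 84 × 0.7854 × 8 × 1 = 395.8 kips.
Bearing (0.25 in plate, F_u = 65 ksi): end bolts L_c = 1.375 − 1.125/2 = 0.8125, R_n = min(1.2×0.8125×0.25×65, 2.4×1×0.25×65) = 15.844 kips/bolt; interior L_c = 3.5625 − 1.125 = 2.4375, R_n = 39 kips/bolt. φR_n = 0.75 × (2×15.844 + 6×39) = 199.3 kips.
Block shear: shear path 2×[1.375+3×3.5625] = 2×12.0625 in, A_gv = 6.0313, A_nv = 2×(12.0625 − 3.5×1.1875)×0.25 = 3.9531 in²; tension across gage: (3.375 − 1×1.1875)×0.25 = 0.54688 in². R_n = min(0.6×65×3.9531, 0.6×50×6.0313) + 1.0×65×0.54688 = min(154.17, 180.94) + 35.547 = 189.72 kips. φR_n = 0.75 × 189.72 = 142.3 kips.
Governing: min(395.8, 199.3, 142.3) = 142.3 kips → block shear.

142.3 kips (block shear governs)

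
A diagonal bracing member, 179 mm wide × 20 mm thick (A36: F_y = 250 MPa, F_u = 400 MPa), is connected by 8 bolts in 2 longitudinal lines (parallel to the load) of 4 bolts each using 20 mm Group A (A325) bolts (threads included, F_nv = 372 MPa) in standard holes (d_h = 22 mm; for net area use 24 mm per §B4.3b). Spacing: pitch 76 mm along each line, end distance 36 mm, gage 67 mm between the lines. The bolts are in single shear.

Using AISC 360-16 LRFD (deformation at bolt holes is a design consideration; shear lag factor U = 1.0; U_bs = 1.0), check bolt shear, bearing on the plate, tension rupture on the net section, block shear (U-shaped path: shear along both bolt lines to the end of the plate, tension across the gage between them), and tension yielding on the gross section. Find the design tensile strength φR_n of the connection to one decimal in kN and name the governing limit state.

Bolt shear: A_b = π(20)²/4 = 314.16 mm². φR_n = 0.75 × 372 × 314.16 × 8 × 1 = 701.2 kN.
Bearing (20 mm plate, F_u = 400 MPa): end bolts L_c = 36 − 22/2 = 25, R_n = min(1.2×25×20×400, 2.4×20×20×400) = 240 kN/bolt; interior L_c = 76 − 22 = 54, R_n = 384 kN/bolt. φR_n = 0.75 × (2×240 + 6×384) = 2088.0 kN.
Tension rupture (net): A_n = (179 − 2×24)×20 = 2620 mm² (U = 1.0, A_e = A_n). φR_n = 0.75 × 400 × 2620 = 786.0 kN.
Block shear: shear path 2×[36+3×76] = 2×264 mm, A_gv = 10560, A_nv = 2×(264 − 3.5×24)×20 = 7200 mm²; tension across gage: (67 − 1×24)×20 = 860 mm². R_n = min(0.6×400×7200, 0.6×250×10560) + 1.0×400×860 = min(1728, 1584) + 344 = 1928 kN. φR_n = 0.75 × 1928 = 1446.0 kN.
Tension yield (gross): A_g = 179×20 = 3580 mm². φR_n = 0.90 × 250 × 3580 = 805.5 kN.
Governing: min(701.2, 2088.0, 786.0, 1446.0, 805.5) = 701.2 kN → bolt shear.

701.2 kN (bolt shear governs)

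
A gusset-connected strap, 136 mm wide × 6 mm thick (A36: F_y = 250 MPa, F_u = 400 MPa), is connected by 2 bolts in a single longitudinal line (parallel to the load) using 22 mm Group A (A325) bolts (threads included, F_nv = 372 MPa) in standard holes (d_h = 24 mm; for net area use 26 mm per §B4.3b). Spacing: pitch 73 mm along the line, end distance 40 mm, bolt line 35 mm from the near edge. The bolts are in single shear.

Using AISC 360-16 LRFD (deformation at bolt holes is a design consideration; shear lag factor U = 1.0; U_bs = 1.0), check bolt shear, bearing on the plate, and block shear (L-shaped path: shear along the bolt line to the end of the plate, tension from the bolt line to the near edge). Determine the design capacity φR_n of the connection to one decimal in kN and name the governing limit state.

115.9 kN (block shear governs)

Bolt shear: A_b = π(22)²/4 = 380.13 mm². φR_n = 0.75 × 372 × 380.13 × 2 × 1 = 212.1 kN.
Bearing (6 mm plate, F_u = 400 MPa): end bolts L_c = 40 − 24/2 = 28, R_n = min(1.2×28×6×400, 2.4×22×6×400) = 80.64 kN/bolt; interior L_c = 73 − 24 = 49, R_n = 126.72 kN/bolt. φR_n = 0.75 × (1×80.64 + 1×126.72) = 155.5 kN.
Block shear: shear path 1×[40+1×73] = 1×113 mm, A_gv = 678, A_nv = 1×(113 − 1.5×26)×6 = 444 mm²; tension to near edge: (35 − 0.5×26)×6 = 132 mm². R_n = min(0.6×400×444, 0.6×250×678) + 1.0×400×132 = min(106.56, 101.7) + 52.8 = 154.5 kN. φR_n = 0.75 × 154.5 = 115.9 kN.
Governing: min(212.1, 155.5, 115.9) = 115.9 kN → block shear.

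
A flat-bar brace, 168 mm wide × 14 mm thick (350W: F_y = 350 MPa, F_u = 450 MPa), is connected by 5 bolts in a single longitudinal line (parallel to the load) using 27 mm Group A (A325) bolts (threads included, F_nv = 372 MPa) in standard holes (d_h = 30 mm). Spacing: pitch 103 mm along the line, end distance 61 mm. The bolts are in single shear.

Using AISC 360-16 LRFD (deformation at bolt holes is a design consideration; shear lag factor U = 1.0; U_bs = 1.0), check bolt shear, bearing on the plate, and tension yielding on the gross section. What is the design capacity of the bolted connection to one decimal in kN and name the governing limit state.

Bolt shear: A_b = π(27)²/4 = 572.56 mm². φR_n = 0.75 × 372 × 572.56 × 5 × 1 = 798.7 kN.
Bearing (14 mm plate, F_u = 450 MPa): end bolts L_c = 61 − 30/2 = 46, R_n = min(1.2×46×14×450, 2.4×27×14×450) = 347.76 kN/bolt; interior L_c = 103 − 30 = 73, R_n = 408.24 kN/bolt. φR_n = 0.75 × (1×347.76 + 4×408.24) = 1485.5 kN.
Tension yield (gross): A_g = 168×14 = 2352 mm². φR_n = 0.90 × 350 × 2352 = 740.9 kN.
Governing: min(798.7, 1485.5, 740.9) = 740.9 kN → gross-section yield.

740.9 kN (gross-section yield governs)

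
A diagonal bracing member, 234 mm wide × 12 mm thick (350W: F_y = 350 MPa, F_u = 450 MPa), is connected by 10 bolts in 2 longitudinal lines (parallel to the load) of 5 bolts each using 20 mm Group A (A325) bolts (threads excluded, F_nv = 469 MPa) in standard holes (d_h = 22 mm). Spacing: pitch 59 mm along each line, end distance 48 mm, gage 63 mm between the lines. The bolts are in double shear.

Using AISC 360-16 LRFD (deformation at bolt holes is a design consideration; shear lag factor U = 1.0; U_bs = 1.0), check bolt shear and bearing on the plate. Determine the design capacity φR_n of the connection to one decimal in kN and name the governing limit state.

Bolt shear: A_b = π(20)²/4 = 314.16 mm². φR_n = 0.75 × 469 × 314.16 × 10 × 2 = 2210.1 kN.
Bearing (12 mm plate, F_u = 450 MPa): end bolts L_c = 48 − 22/2 = 37, R_n = min(1.2×37×12×450, 2.4×20×12×450) = 239.76 kN/bolt; interior L_c = 59 − 22 = 37, R_n = 239.76 kN/bolt. φR_n = 0.75 × (2×239.76 + 8×239.76) = 1798.2 kN.
Governing: min(2210.1, 1798.2) = 1798.2 kN → bearing.

1798.2 kN (bearing governs)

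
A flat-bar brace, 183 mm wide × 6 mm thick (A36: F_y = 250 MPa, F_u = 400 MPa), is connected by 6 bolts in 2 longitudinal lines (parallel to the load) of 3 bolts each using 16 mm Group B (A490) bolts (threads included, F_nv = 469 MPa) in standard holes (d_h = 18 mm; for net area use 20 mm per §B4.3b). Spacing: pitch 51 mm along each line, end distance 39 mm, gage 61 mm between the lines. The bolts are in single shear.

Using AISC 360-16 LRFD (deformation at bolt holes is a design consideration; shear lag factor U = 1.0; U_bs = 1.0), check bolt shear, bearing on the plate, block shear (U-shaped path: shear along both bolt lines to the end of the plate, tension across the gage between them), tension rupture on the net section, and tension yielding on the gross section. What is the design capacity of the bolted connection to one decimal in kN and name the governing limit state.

Bolt shear: A_b = π(16)²/4 = 201.06 mm². φR_n = 0.75 × 469 × 201.06 × 6 × 1 = 424.3 kN.
Bearing (6 mm plate, F_u = 400 MPa): end bolts L_c = 39 − 18/2 = 30, R_n = min(1.2×30×6×400, 2.4×16×6×400) = 86.4 kN/bolt; interior L_c = 51 − 18 = 33, R_n = 92.16 kN/bolt. φR_n = 0.75 × (2×86.4 + 4×92.16) = 406.1 kN.
Block shear: shear path 2×[39+2×51] = 2×141 mm, A_gv = 1692, A_nv = 2×(141 − 2.5×20)×6 = 1092 mm²; tension across gage: (61 − 1×20)×6 = 246 mm². R_n = min(0.6×400×1092, 0.6×250×1692) + 1.0×400×246 = min(262.08, 253.8) + 98.4 = 352.2 kN. φR_n = 0.75 × 352.2 = 264.2 kN.
Tension rupture (net): A_n = (183 − 2×20)×6 = 858 mm² (U = 1.0, A_e = A_n). φR_n = 0.75 × 400 × 858 = 257.4 kN.
Tension yield (gross): A_g = 183×6 = 1098 mm². φR_n = 0.90 × 250 × 1098 = 247.1 kN.
Governing: min(424.3, 406.1, 264.2, 257.4, 247.1) = 247.1 kN → gross-section yield.

247.1 kN (gross-section yield governs)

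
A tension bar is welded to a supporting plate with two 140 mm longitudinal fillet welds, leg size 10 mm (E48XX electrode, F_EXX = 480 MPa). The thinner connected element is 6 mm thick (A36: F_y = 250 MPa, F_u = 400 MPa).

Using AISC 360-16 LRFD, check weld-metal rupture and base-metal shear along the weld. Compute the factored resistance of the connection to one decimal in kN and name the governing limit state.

Weld metal: throat = 0.707×10 = 7.07 mm, L = 2×140 = 280 mm. φR_n = 0.75 × 0.6 × 480 × 7.07 × 280 = 427.6 kN.
Base metal shear (6 mm plate): yield φR_n = 1.0×0.6×250×6×280 = 252.0 kN; rupture φR_n = 0.75×0.6×400×6×280 = 302.4 kN; take 252.0 kN (yield).
Governing: min(427.6, 252.0) = 252.0 kN → base-metal shear.

252.0 kN (base-metal shear governs)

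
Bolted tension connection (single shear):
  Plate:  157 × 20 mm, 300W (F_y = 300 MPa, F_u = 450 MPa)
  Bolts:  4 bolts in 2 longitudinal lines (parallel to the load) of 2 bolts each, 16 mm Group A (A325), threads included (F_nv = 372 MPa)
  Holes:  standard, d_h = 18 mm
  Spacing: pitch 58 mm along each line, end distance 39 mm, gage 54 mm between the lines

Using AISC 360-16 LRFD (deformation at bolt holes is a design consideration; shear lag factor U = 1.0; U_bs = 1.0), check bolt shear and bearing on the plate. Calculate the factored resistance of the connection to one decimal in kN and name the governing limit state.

224.4 kN (bolt shear governs)

Bolt shear: A_b = π(16)²/4 = 201.06 mm². φR_n = 0.75 × 372 × 201.06 × 4 × 1 = 224.4 kN.
Bearing (20 mm plate, F_u = 450 MPa): end bolts L_c = 39 − 18/2 = 30, R_n = min(1.2×30×20×450, 2.4×16×20×450) = 324 kN/bolt; interior L_c = 58 − 18 = 40, R_n = 345.6 kN/bolt. φR_n = 0.75 × (2×324 + 2×345.6) = 1004.4 kN.
Governing: min(224.4, 1004.4) = 224.4 kN → bolt shear.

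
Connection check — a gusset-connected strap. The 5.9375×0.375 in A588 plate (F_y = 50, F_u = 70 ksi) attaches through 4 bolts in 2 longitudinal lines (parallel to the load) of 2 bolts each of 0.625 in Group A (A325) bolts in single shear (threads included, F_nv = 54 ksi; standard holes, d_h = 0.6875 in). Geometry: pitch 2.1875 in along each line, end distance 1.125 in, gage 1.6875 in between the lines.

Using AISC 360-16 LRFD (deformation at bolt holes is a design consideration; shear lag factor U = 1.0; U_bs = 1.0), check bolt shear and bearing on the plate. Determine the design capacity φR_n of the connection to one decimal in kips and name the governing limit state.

49.7 kips (bolt shear governs)

Bolt shear: A_b = π(0.625)²/4 = 0.3068 in². φR_n = 0.75 × 54 × 0.3068 × 4 × 1 = 49.7 kips.
Bearing (0.375 in plate, F_u = 70 ksi): end bolts L_c = 1.125 − 0.6875/2 = 0.78125, R_n = min(1.2×0.78125×0.375×70, 2.4×0.625×0.375×70) = 24.609 kips/bolt; interior L_c = 2.1875 − 0.6875 = 1.5, R_n = 39.375 kips/bolt. φR_n = 0.75 × (2×24.609 + 2×39.375) = 96.0 kips.
Governing: min(49.7, 96.0) = 49.7 kips → bolt shear.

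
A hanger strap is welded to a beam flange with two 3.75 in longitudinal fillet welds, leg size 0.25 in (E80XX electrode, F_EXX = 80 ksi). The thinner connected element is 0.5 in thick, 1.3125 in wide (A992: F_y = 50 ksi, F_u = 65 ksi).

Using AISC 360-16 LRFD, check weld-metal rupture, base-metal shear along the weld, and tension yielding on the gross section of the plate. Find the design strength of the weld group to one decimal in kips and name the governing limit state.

29.5 kips (gross-section yield governs)

Weld metal: throat = 0.707×0.25 = 0.17675 in, L = 2×3.75 = 7.5 in. φR_n = 0.75 × 0.6 × 80 × 0.17675 × 7.5 = 47.7 kips.
Base metal shear (0.5 in plate): yield φR_n = 1.0×0.6×50×0.5×7.5 = 112.5 kips; rupture φR_n = 0.75×0.6×65×0.5×7.5 = 109.7 kips; take 109.7 kips (rupture).
Tension yield (gross): A_g = 1.3125×0.5 = 0.65625 in². φR_n = 0.90 × 50 × 0.65625 = 29.5 kips.
Governing: min(47.7, 109.7, 29.5) = 29.5 kips → gross-section yield.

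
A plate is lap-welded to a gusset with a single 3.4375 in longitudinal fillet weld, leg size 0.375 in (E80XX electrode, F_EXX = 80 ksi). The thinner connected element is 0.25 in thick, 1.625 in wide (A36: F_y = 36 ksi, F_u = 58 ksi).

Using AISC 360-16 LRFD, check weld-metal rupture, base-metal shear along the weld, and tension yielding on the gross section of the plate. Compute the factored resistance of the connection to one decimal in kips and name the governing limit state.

13.2 kips (gross-section yield governs)

Weld metal: throat = 0.707×0.375 = 0.26513 in, L = 3.4375 in. φR_n = 0.75 × 0.6 × 80 × 0.26513 × 3.4375 = 32.8 kips.
Base metal shear (0.25 in plate): yield φR_n = 1.0×0.6×36×0.25×3.4375 = 18.6 kips; rupture φR_n = 0.75×0.6×58×0.25×3.4375 = 22.4 kips; take 18.6 kips (yield).
Tension yield (gross): A_g = 1.625×0.25 = 0.40625 in². φR_n = 0.90 × 36 × 0.40625 = 13.2 kips.
Governing: min(32.8, 18.6, 13.2) = 13.2 kips → gross-section yield.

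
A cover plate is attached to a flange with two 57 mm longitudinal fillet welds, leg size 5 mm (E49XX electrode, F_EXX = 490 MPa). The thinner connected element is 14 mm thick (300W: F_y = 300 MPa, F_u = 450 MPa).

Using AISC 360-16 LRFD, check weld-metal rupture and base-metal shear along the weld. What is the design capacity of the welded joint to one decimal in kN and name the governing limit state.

Weld metal: throat = 0.707×5 = 3.535 mm, L = 2×57 = 114 mm. φR_n = 0.75 × 0.6 × 490 × 3.535 × 114 = 88.9 kN.
Base metal shear (14 mm plate): yield φR_n = 1.0×0.6×300×14×114 = 287.3 kN; rupture φR_n = 0.75×0.6×450×14×114 = 323.2 kN; take 287.3 kN (yield).
Governing: min(88.9, 287.3) = 88.9 kN → weld metal.

88.9 kN (weld metal governs)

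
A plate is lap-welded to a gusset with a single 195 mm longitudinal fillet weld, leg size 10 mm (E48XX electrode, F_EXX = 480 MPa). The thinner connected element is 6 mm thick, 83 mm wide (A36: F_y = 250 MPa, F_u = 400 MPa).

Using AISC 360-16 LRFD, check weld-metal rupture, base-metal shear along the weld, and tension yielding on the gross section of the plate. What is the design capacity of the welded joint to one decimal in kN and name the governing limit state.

Weld metal: throat = 0.707×10 = 7.07 mm, L = 195 mm. φR_n = 0.75 × 0.6 × 480 × 7.07 × 195 = 297.8 kN.
Base metal shear (6 mm plate): yield φR_n = 1.0×0.6×250×6×195 = 175.5 kN; rupture φR_n = 0.75×0.6×400×6×195 = 210.6 kN; take 175.5 kN (yield).
Tension yield (gross): A_g = 83×6 = 498 mm². φR_n = 0.90 × 250 × 498 = 112.1 kN.
Governing: min(297.8, 175.5, 112.1) = 112.1 kN → gross-section yield.

112.1 kN (gross-section yield governs)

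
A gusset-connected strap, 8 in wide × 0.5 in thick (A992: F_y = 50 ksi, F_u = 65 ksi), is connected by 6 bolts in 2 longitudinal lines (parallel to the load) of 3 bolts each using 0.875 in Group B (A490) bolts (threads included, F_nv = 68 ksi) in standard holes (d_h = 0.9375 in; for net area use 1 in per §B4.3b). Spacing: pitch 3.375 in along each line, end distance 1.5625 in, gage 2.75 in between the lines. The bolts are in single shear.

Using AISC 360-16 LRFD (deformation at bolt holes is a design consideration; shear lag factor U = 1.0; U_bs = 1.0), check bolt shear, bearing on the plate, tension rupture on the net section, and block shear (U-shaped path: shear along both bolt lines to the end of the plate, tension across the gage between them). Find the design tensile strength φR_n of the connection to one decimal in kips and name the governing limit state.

146.3 kips (net-section rupture governs)

Bolt shear: A_b = π(0.875)²/4 = 0.60132 in². φR_n = 0.75 × 68 × 0.60132 × 6 × 1 = 184.0 kips.
Bearing (0.5 in plate, F_u = 65 ksi): end bolts L_c = 1.5625 − 0.9375/2 = 1.09375, R_n = min(1.2×1.09375×0.5×65, 2.4×0.875×0.5×65) = 42.656 kips/bolt; interior L_c = 3.375 − 0.9375 = 2.4375, R_n = 68.25 kips/bolt. φR_n = 0.75 × (2×42.656 + 4×68.25) = 268.7 kips.
Tension rupture (net): A_n = (8 − 2×1)×0.5 = 3 in² (U = 1.0, A_e = A_n). φR_n = 0.75 × 65 × 3 = 146.3 kips.
Block shear: shear path 2×[1.5625+2×3.375] = 2×8.3125 in, A_gv = 8.3125, A_nv = 2×(8.3125 − 2.5×1)×0.5 = 5.8125 in²; tension across gage: (2.75 − 1×1)×0.5 = 0.875 in². R_n = min(0.6×65×5.8125, 0.6×50×8.3125) + 1.0×65×0.875 = min(226.69, 249.38) + 56.875 = 283.57 kips. φR_n = 0.75 × 283.57 = 212.7 kips.
Governing: min(184.0, 268.7, 146.3, 212.7) = 146.3 kips → net-section rupture.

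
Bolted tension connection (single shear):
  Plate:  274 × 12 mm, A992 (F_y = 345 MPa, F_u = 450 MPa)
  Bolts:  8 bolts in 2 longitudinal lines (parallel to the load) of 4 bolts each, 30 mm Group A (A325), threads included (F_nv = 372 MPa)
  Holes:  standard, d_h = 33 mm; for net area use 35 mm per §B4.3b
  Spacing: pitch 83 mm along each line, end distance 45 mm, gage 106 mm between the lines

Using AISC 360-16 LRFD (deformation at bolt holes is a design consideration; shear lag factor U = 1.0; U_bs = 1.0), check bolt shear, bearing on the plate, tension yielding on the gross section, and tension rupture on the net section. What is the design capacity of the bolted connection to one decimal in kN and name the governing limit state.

Bolt shear: A_b = π(30)²/4 = 706.86 mm². φR_n = 0.75 × 372 × 706.86 × 8 × 1 = 1577.7 kN.
Bearing (12 mm plate, F_u = 450 MPa): end bolts L_c = 45 − 33/2 = 28.5, R_n = min(1.2×28.5×12×450, 2.4×30×12×450) = 184.68 kN/bolt; interior L_c = 83 − 33 = 50, R_n = 324 kN/bolt. φR_n = 0.75 × (2×184.68 + 6×324) = 1735.0 kN.
Tension yield (gross): A_g = 274×12 = 3288 mm². φR_n = 0.90 × 345 × 3288 = 1020.9 kN.
Tension rupture (net): A_n = (274 − 2×35)×12 = 2448 mm² (U = 1.0, A_e = A_n). φR_n = 0.75 × 450 × 2448 = 826.2 kN.
Governing: min(1577.7, 1735.0, 1020.9, 826.2) = 826.2 kN → net-section rupture.

826.2 kN (net-section rupture governs)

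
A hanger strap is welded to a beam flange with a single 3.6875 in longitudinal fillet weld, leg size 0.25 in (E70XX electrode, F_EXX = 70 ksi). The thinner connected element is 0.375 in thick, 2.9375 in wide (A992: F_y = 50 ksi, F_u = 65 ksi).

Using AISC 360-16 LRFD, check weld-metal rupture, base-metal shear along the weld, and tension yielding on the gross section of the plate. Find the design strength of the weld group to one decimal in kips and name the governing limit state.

20.5 kips (weld metal governs)

Weld metal: throat = 0.707×0.25 = 0.17675 in, L = 3.6875 in. φR_n = 0.75 × 0.6 × 70 × 0.17675 × 3.6875 = 20.5 kips.
Base metal shear (0.375 in plate): yield φR_n = 1.0×0.6×50×0.375×3.6875 = 41.5 kips; rupture φR_n = 0.75×0.6×65×0.375×3.6875 = 40.4 kips; take 40.4 kips (rupture).
Tension yield (gross): A_g = 2.9375×0.375 = 1.1016 in². φR_n = 0.90 × 50 × 1.1016 = 49.6 kips.
Governing: min(20.5, 40.4, 49.6) = 20.5 kips → weld metal.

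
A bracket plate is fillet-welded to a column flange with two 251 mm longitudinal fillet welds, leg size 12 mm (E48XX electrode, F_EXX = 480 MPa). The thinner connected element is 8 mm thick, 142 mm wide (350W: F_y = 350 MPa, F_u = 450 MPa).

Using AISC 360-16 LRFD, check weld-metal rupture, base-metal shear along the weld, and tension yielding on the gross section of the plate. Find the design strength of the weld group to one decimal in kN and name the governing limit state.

Weld metal: throat = 0.707×12 = 8.484 mm, L = 2×251 = 502 mm. φR_n = 0.75 × 0.6 × 480 × 8.484 × 502 = 919.9 kN.
Base metal shear (8 mm plate): yield φR_n = 1.0×0.6×350×8×502 = 843.4 kN; rupture φR_n = 0.75×0.6×450×8×502 = 813.2 kN; take 813.2 kN (rupture).
Tension yield (gross): A_g = 142×8 = 1136 mm². φR_n = 0.90 × 350 × 1136 = 357.8 kN.
Governing: min(919.9, 813.2, 357.8) = 357.8 kN → gross-section yield.

357.8 kN (gross-section yield governs)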